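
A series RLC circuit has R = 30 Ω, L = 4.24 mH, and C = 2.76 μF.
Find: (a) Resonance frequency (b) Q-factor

Step 1 — Resonance condition Im(Z)=0 gives ω₀ = 1/√(LC).
Step 2 — ω₀ = 1/√(0.00424·2.76e-06) = 9244 rad/s.
Step 3 — f₀ = ω₀/(2π) = 1471 Hz.
Step 4 — Series Q: Q = ω₀L/R = 9244·0.00424/30 = 1.306.

(a) f₀ = 1471 Hz  (b) Q = 1.306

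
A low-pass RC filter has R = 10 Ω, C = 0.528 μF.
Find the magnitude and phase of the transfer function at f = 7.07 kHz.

Step 1 — Angular frequency: ω = 2π·7070 = 4.442e+04 rad/s.
Step 2 — Transfer function: H(jω) = 1/(1 + jωRC).
Step 3 — Denominator: 1 + jωRC = 1 + j·4.442e+04·10·5.28e-07 = 1 + j0.2345.
Step 4 — H = 0.9479 - j0.2223.
Step 5 — Magnitude: |H| = 0.9736 (-0.2 dB); phase: φ = -13.2°.

|H| = 0.9736 (-0.2 dB), φ = -13.2°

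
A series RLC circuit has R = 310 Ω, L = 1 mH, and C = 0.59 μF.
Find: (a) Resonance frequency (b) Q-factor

Step 1 — Resonance condition Im(Z)=0 gives ω₀ = 1/√(LC).
Step 2 — ω₀ = 1/√(0.001·5.9e-07) = 4.117e+04 rad/s.
Step 3 — f₀ = ω₀/(2π) = 6552 Hz.
Step 4 — Series Q: Q = ω₀L/R = 4.117e+04·0.001/310 = 0.1328.

(a) f₀ = 6552 Hz  (b) Q = 0.1328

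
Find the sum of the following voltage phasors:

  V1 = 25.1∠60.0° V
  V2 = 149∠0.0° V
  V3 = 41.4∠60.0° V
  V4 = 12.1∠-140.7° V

Step 1 — Convert each phasor to rectangular form:
  V1 = 25.1·(cos(60.0°) + j·sin(60.0°)) = 12.55 + j21.74 V
  V2 = 149·(cos(0.0°) + j·sin(0.0°)) = 149 V
  V3 = 41.4·(cos(60.0°) + j·sin(60.0°)) = 20.7 + j35.85 V
  V4 = 12.1·(cos(-140.7°) + j·sin(-140.7°)) = -9.363 - j7.664 V
Step 2 — Sum components: V_total = 172.9 + j49.93 V.
Step 3 — Convert to polar: |V_total| = 180 V, ∠V_total = 16.1°.

V_total = 180∠16.1° V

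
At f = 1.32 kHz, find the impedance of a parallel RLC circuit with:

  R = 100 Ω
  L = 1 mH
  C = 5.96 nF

Step 1 — Angular frequency: ω = 2π·f = 2π·1320 = 8294 rad/s.
Step 2 — Component impedances:
  R: Z = R = 100 Ω
  L: Z = jωL = j·8294·0.001 = 0 + j8.294 Ω
  C: Z = 1/(jωC) = -j/(ω·C) = 0 - j2.023e+04 Ω
Step 3 — Parallel combination: 1/Z_total = 1/R + 1/L + 1/C; Z_total = 0.6837 + j8.24 Ω = 8.269∠85.3° Ω.

Z = 0.6837 + j8.24 Ω = 8.269∠85.3° Ω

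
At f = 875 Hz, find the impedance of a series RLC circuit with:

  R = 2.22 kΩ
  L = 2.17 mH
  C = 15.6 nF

Step 1 — Angular frequency: ω = 2π·f = 2π·875 = 5498 rad/s.
Step 2 — Component impedances:
  R: Z = R = 2220 Ω
  L: Z = jωL = j·5498·0.00217 = 0 + j11.93 Ω
  C: Z = 1/(jωC) = -j/(ω·C) = 0 - j1.166e+04 Ω
Step 3 — Series combination: Z_total = R + L + C = 2220 - j1.165e+04 Ω = 1.186e+04∠-79.2° Ω.

Z = 2220 - j1.165e+04 Ω = 1.186e+04∠-79.2° Ω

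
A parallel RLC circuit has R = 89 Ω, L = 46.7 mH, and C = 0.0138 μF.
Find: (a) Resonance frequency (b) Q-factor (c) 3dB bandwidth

Step 1 — Resonance: ω₀ = 1/√(LC) = 1/√(0.0467·1.38e-08) = 3.939e+04 rad/s.
Step 2 — f₀ = ω₀/(2π) = 6269 Hz.
Step 3 — Parallel Q: Q = R/(ω₀L) = 89/(3.939e+04·0.0467) = 0.04838.
Step 4 — Bandwidth: Δω = ω₀/Q = 8.142e+05 rad/s; BW = Δω/(2π) = 1.296e+05 Hz.

(a) f₀ = 6269 Hz  (b) Q = 0.04838  (c) BW = 1.296e+05 Hz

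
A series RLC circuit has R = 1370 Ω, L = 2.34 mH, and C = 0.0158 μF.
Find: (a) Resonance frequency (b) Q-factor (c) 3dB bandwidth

Step 1 — Resonance: ω₀ = 1/√(LC) = 1/√(0.00234·1.58e-08) = 1.645e+05 rad/s.
Step 2 — f₀ = ω₀/(2π) = 2.617e+04 Hz.
Step 3 — Series Q: Q = ω₀L/R = 1.645e+05·0.00234/1370 = 0.2809.
Step 4 — Bandwidth: Δω = ω₀/Q = 5.855e+05 rad/s; BW = Δω/(2π) = 9.318e+04 Hz.

(a) f₀ = 2.617e+04 Hz  (b) Q = 0.2809  (c) BW = 9.318e+04 Hz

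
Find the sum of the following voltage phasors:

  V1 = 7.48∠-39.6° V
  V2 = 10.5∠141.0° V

Step 1 — Convert each phasor to rectangular form:
  V1 = 7.48·(cos(-39.6°) + j·sin(-39.6°)) = 5.763 - j4.768 V
  V2 = 10.5·(cos(141.0°) + j·sin(141.0°)) = -8.16 + j6.608 V
Step 2 — Sum components: V_total = -2.397 + j1.84 V.
Step 3 — Convert to polar: |V_total| = 3.021 V, ∠V_total = 142.5°.

V_total = 3.021∠142.5° V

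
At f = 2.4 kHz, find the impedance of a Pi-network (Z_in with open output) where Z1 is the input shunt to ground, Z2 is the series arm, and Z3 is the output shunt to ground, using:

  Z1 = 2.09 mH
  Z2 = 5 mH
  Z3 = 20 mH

Step 1 — Angular frequency: ω = 2π·f = 2π·2400 = 1.508e+04 rad/s.
Step 2 — Component impedances:
  Z1: Z = jωL = j·1.508e+04·0.00209 = 0 + j31.52 Ω
  Z2: Z = jωL = j·1.508e+04·0.005 = 0 + j75.4 Ω
  Z3: Z = jωL = j·1.508e+04·0.02 = 0 + j301.6 Ω
Step 3 — With open output, the series arm Z2 and the output shunt Z3 appear in series to ground: Z2 + Z3 = 0 + j377 Ω.
Step 4 — Parallel with input shunt Z1: Z_in = Z1 || (Z2 + Z3) = 0 + j29.08 Ω = 29.08∠90.0° Ω.

Z = 0 + j29.08 Ω = 29.08∠90.0° Ω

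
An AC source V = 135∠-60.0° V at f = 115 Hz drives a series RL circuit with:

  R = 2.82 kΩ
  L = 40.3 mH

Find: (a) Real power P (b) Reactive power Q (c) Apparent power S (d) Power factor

Step 1 — Angular frequency: ω = 2π·f = 2π·115 = 722.6 rad/s.
Step 2 — Component impedances:
  R: Z = R = 2820 Ω
  L: Z = jωL = j·722.6·0.0403 = 0 + j29.12 Ω
Step 3 — Series combination: Z_total = R + L = 2820 + j29.12 Ω = 2820∠0.6° Ω.
Step 4 — Source phasor: V = 135∠-60.0° V = 67.5 - j116.9 V.
Step 5 — Current: I = V / Z = 0.02351 - j0.0417 A = 0.04787∠-60.6° A.
Step 6 — Complex power: S = V·I* = 6.462 + j0.06673 VA.
Step 7 — Real power: P = Re(S) = 6.462 W.
Step 8 — Reactive power: Q = Im(S) = 0.06673 VAR.
Step 9 — Apparent power: |S| = 6.462 VA.
Step 10 — Power factor: PF = P/|S| = 0.9999 (lagging).

(a) P = 6.462 W  (b) Q = 0.06673 VAR  (c) S = 6.462 VA  (d) PF = 0.9999 (lagging)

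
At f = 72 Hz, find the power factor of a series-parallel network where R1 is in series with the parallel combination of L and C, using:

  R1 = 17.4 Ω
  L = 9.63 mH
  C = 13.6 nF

Step 1 — Angular frequency: ω = 2π·f = 2π·72 = 452.4 rad/s.
Step 2 — Component impedances:
  R1: Z = R = 17.4 Ω
  L: Z = jωL = j·452.4·0.00963 = 0 + j4.357 Ω
  C: Z = 1/(jωC) = -j/(ω·C) = 0 - j1.625e+05 Ω
Step 3 — Parallel branch: L || C = 1/(1/L + 1/C) = 0 + j4.357 Ω.
Step 4 — Series with R1: Z_total = R1 + (L || C) = 17.4 + j4.357 Ω = 17.94∠14.1° Ω.
Step 5 — Power factor: PF = cos(φ) = Re(Z)/|Z| = 17.4/17.937 = 0.9701.
Step 6 — Type: Im(Z) = 4.357 ⇒ lagging (phase φ = 14.1°).

PF = 0.9701 (lagging, φ = 14.1°)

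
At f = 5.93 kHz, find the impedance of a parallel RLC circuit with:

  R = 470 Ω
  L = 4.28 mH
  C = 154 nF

Step 1 — Angular frequency: ω = 2π·f = 2π·5930 = 3.726e+04 rad/s.
Step 2 — Component impedances:
  R: Z = R = 470 Ω
  L: Z = jωL = j·3.726e+04·0.00428 = 0 + j159.5 Ω
  C: Z = 1/(jωC) = -j/(ω·C) = 0 - j174.3 Ω
Step 3 — Parallel combination: 1/Z_total = 1/R + 1/L + 1/C; Z_total = 442.3 + j110.8 Ω = 455.9∠14.1° Ω.

Z = 442.3 + j110.8 Ω = 455.9∠14.1° Ω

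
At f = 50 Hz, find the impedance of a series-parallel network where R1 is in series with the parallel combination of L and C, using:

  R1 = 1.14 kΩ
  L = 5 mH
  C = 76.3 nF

Step 1 — Angular frequency: ω = 2π·f = 2π·50 = 314.2 rad/s.
Step 2 — Component impedances:
  R1: Z = R = 1140 Ω
  L: Z = jωL = j·314.2·0.005 = 0 + j1.571 Ω
  C: Z = 1/(jωC) = -j/(ω·C) = 0 - j4.172e+04 Ω
Step 3 — Parallel branch: L || C = 1/(1/L + 1/C) = 0 + j1.571 Ω.
Step 4 — Series with R1: Z_total = R1 + (L || C) = 1140 + j1.571 Ω = 1140∠0.1° Ω.

Z = 1140 + j1.571 Ω = 1140∠0.1° Ω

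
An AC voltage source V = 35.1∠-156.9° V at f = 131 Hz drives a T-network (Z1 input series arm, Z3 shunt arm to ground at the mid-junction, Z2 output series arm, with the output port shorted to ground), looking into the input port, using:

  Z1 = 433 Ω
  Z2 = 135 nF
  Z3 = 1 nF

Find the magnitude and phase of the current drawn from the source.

Step 1 — Angular frequency: ω = 2π·f = 2π·131 = 823.1 rad/s.
Step 2 — Component impedances:
  Z1: Z = R = 433 Ω
  Z2: Z = 1/(jωC) = -j/(ω·C) = 0 - j8999 Ω
  Z3: Z = 1/(jωC) = -j/(ω·C) = 0 - j1.215e+06 Ω
Step 3 — With the output port shorted to ground, the output series arm Z2 runs from the junction to ground; the shunt arm Z3 also runs from the junction to ground. They appear in parallel: Z3 || Z2 = 0 - j8933 Ω.
Step 4 — Series with input arm Z1: Z_in = Z1 + (Z3 || Z2) = 433 - j8933 Ω = 8944∠-87.2° Ω.
Step 5 — Source phasor: V = 35.1∠-156.9° V = -32.29 - j13.77 V.
Step 6 — Ohm's law: I = V / Z_total = (-32.29 - j13.77) / (433 - j8933) = 0.001363 - j0.00368 A.
Step 7 — Convert to polar: |I| = 0.003925 A, ∠I = -69.7°.

I = 0.003925∠-69.7° A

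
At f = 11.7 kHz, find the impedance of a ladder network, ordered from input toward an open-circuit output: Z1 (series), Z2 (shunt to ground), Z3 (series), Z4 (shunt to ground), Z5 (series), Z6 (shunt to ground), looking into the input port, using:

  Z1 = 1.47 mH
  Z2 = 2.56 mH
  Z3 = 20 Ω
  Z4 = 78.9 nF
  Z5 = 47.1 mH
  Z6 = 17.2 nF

Step 1 — Angular frequency: ω = 2π·f = 2π·1.17e+04 = 7.351e+04 rad/s.
Step 2 — Component impedances:
  Z1: Z = jωL = j·7.351e+04·0.00147 = 0 + j108.1 Ω
  Z2: Z = jωL = j·7.351e+04·0.00256 = 0 + j188.2 Ω
  Z3: Z = R = 20 Ω
  Z4: Z = 1/(jωC) = -j/(ω·C) = 0 - j172.4 Ω
  Z5: Z = jωL = j·7.351e+04·0.0471 = 0 + j3462 Ω
  Z6: Z = 1/(jωC) = -j/(ω·C) = 0 - j790.9 Ω
Step 3 — Ladder network (open output): work backward from the far end, alternating series and parallel combinations. Z_in = 1706 - j35.81 Ω = 1707∠-1.2° Ω.

Z = 1706 - j35.81 Ω = 1707∠-1.2° Ω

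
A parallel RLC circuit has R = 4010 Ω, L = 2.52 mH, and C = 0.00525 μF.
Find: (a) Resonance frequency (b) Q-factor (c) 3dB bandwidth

Step 1 — Resonance: ω₀ = 1/√(LC) = 1/√(0.00252·5.25e-09) = 2.749e+05 rad/s.
Step 2 — f₀ = ω₀/(2π) = 4.376e+04 Hz.
Step 3 — Parallel Q: Q = R/(ω₀L) = 4010/(2.749e+05·0.00252) = 5.788.
Step 4 — Bandwidth: Δω = ω₀/Q = 4.75e+04 rad/s; BW = Δω/(2π) = 7560 Hz.

(a) f₀ = 4.376e+04 Hz  (b) Q = 5.788  (c) BW = 7560 Hz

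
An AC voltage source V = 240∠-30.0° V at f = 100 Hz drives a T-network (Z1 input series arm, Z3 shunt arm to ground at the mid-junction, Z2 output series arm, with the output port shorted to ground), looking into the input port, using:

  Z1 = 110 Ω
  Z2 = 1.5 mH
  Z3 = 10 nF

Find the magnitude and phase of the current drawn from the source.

Step 1 — Angular frequency: ω = 2π·f = 2π·100 = 628.3 rad/s.
Step 2 — Component impedances:
  Z1: Z = R = 110 Ω
  Z2: Z = jωL = j·628.3·0.0015 = 0 + j0.9425 Ω
  Z3: Z = 1/(jωC) = -j/(ω·C) = 0 - j1.592e+05 Ω
Step 3 — With the output port shorted to ground, the output series arm Z2 runs from the junction to ground; the shunt arm Z3 also runs from the junction to ground. They appear in parallel: Z3 || Z2 = 0 + j0.9425 Ω.
Step 4 — Series with input arm Z1: Z_in = Z1 + (Z3 || Z2) = 110 + j0.9425 Ω = 110∠0.5° Ω.
Step 5 — Source phasor: V = 240∠-30.0° V = 207.8 - j120 V.
Step 6 — Ohm's law: I = V / Z_total = (207.8 - j120) / (110 + j0.9425) = 1.88 - j1.107 A.
Step 7 — Convert to polar: |I| = 2.182 A, ∠I = -30.5°.

I = 2.182∠-30.5° A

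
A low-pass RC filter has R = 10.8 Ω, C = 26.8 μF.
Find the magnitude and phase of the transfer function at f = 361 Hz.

Step 1 — Angular frequency: ω = 2π·361 = 2268 rad/s.
Step 2 — Transfer function: H(jω) = 1/(1 + jωRC).
Step 3 — Denominator: 1 + jωRC = 1 + j·2268·10.8·2.68e-05 = 1 + j0.6565.
Step 4 — H = 0.6988 - j0.4588.
Step 5 — Magnitude: |H| = 0.8359 (-1.6 dB); phase: φ = -33.3°.

|H| = 0.8359 (-1.6 dB), φ = -33.3°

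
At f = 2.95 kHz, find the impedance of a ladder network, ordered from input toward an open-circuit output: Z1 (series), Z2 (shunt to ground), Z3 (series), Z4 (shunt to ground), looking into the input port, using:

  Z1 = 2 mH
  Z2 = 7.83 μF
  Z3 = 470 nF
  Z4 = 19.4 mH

Step 1 — Angular frequency: ω = 2π·f = 2π·2950 = 1.854e+04 rad/s.
Step 2 — Component impedances:
  Z1: Z = jωL = j·1.854e+04·0.002 = 0 + j37.07 Ω
  Z2: Z = 1/(jωC) = -j/(ω·C) = 0 - j6.89 Ω
  Z3: Z = 1/(jωC) = -j/(ω·C) = 0 - j114.8 Ω
  Z4: Z = jωL = j·1.854e+04·0.0194 = 0 + j359.6 Ω
Step 3 — Ladder network (open output): work backward from the far end, alternating series and parallel combinations. Z_in = 0 + j29.98 Ω = 29.98∠90.0° Ω.

Z = 0 + j29.98 Ω = 29.98∠90.0° Ω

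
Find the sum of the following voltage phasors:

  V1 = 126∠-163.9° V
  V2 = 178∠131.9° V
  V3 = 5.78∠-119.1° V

Step 1 — Convert each phasor to rectangular form:
  V1 = 126·(cos(-163.9°) + j·sin(-163.9°)) = -121.1 - j34.94 V
  V2 = 178·(cos(131.9°) + j·sin(131.9°)) = -118.9 + j132.5 V
  V3 = 5.78·(cos(-119.1°) + j·sin(-119.1°)) = -2.811 - j5.05 V
Step 2 — Sum components: V_total = -242.7 + j92.5 V.
Step 3 — Convert to polar: |V_total| = 259.8 V, ∠V_total = 159.1°.

V_total = 259.8∠159.1° V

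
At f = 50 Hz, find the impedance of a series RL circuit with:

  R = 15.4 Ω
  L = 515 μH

Step 1 — Angular frequency: ω = 2π·f = 2π·50 = 314.2 rad/s.
Step 2 — Component impedances:
  R: Z = R = 15.4 Ω
  L: Z = jωL = j·314.2·0.000515 = 0 + j0.1618 Ω
Step 3 — Series combination: Z_total = R + L = 15.4 + j0.1618 Ω = 15.4∠0.6° Ω.

Z = 15.4 + j0.1618 Ω = 15.4∠0.6° Ω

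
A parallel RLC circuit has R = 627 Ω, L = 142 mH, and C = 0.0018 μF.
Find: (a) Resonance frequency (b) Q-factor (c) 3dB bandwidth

Step 1 — Resonance: ω₀ = 1/√(LC) = 1/√(0.142·1.8e-09) = 6.255e+04 rad/s.
Step 2 — f₀ = ω₀/(2π) = 9955 Hz.
Step 3 — Parallel Q: Q = R/(ω₀L) = 627/(6.255e+04·0.142) = 0.07059.
Step 4 — Bandwidth: Δω = ω₀/Q = 8.861e+05 rad/s; BW = Δω/(2π) = 1.41e+05 Hz.

(a) f₀ = 9955 Hz  (b) Q = 0.07059  (c) BW = 1.41e+05 Hz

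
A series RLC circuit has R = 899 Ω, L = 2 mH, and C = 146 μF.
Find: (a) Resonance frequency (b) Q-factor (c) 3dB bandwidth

Step 1 — Resonance: ω₀ = 1/√(LC) = 1/√(0.002·0.000146) = 1851 rad/s.
Step 2 — f₀ = ω₀/(2π) = 294.5 Hz.
Step 3 — Series Q: Q = ω₀L/R = 1851·0.002/899 = 0.004117.
Step 4 — Bandwidth: Δω = ω₀/Q = 4.495e+05 rad/s; BW = Δω/(2π) = 7.154e+04 Hz.

(a) f₀ = 294.5 Hz  (b) Q = 0.004117  (c) BW = 7.154e+04 Hz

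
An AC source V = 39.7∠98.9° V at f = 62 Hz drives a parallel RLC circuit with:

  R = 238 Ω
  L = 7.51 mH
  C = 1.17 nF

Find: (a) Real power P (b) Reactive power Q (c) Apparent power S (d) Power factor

Step 1 — Angular frequency: ω = 2π·f = 2π·62 = 389.6 rad/s.
Step 2 — Component impedances:
  R: Z = R = 238 Ω
  L: Z = jωL = j·389.6·0.00751 = 0 + j2.926 Ω
  C: Z = 1/(jωC) = -j/(ω·C) = 0 - j2.194e+06 Ω
Step 3 — Parallel combination: 1/Z_total = 1/R + 1/L + 1/C; Z_total = 0.03596 + j2.925 Ω = 2.925∠89.3° Ω.
Step 4 — Source phasor: V = 39.7∠98.9° V = -6.142 + j39.22 V.
Step 5 — Current: I = V / Z = 13.38 + j2.264 A = 13.57∠9.6° A.
Step 6 — Complex power: S = V·I* = 6.622 + j538.7 VA.
Step 7 — Real power: P = Re(S) = 6.622 W.
Step 8 — Reactive power: Q = Im(S) = 538.7 VAR.
Step 9 — Apparent power: |S| = 538.8 VA.
Step 10 — Power factor: PF = P/|S| = 0.01229 (lagging).

(a) P = 6.622 W  (b) Q = 538.7 VAR  (c) S = 538.8 VA  (d) PF = 0.01229 (lagging)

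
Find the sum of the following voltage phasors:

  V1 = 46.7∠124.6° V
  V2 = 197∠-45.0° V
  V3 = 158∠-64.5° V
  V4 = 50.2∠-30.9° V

Step 1 — Convert each phasor to rectangular form:
  V1 = 46.7·(cos(124.6°) + j·sin(124.6°)) = -26.52 + j38.44 V
  V2 = 197·(cos(-45.0°) + j·sin(-45.0°)) = 139.3 - j139.3 V
  V3 = 158·(cos(-64.5°) + j·sin(-64.5°)) = 68.02 - j142.6 V
  V4 = 50.2·(cos(-30.9°) + j·sin(-30.9°)) = 43.07 - j25.78 V
Step 2 — Sum components: V_total = 223.9 - j269.2 V.
Step 3 — Convert to polar: |V_total| = 350.2 V, ∠V_total = -50.3°.

V_total = 350.2∠-50.3° V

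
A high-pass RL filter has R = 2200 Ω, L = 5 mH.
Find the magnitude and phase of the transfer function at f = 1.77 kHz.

Step 1 — Angular frequency: ω = 2π·1770 = 1.112e+04 rad/s.
Step 2 — Transfer function: H(jω) = jωL/(R + jωL).
Step 3 — Numerator jωL = j·55.61; denominator R + jωL = 2200 + j55.61.
Step 4 — H = 0.0006384 + j0.02526.
Step 5 — Magnitude: |H| = 0.02527 (-31.9 dB); phase: φ = 88.6°.

|H| = 0.02527 (-31.9 dB), φ = 88.6°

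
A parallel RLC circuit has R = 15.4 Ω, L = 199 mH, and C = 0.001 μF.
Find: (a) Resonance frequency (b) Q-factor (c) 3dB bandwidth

Step 1 — Resonance: ω₀ = 1/√(LC) = 1/√(0.199·1e-09) = 7.089e+04 rad/s.
Step 2 — f₀ = ω₀/(2π) = 1.128e+04 Hz.
Step 3 — Parallel Q: Q = R/(ω₀L) = 15.4/(7.089e+04·0.199) = 0.001092.
Step 4 — Bandwidth: Δω = ω₀/Q = 6.494e+07 rad/s; BW = Δω/(2π) = 1.033e+07 Hz.

(a) f₀ = 1.128e+04 Hz  (b) Q = 0.001092  (c) BW = 1.033e+07 Hz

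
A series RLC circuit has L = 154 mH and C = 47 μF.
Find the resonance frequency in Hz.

Step 1 — Resonance condition Im(Z)=0 gives ω₀ = 1/√(LC).
Step 2 — ω₀ = 1/√(0.154·4.7e-05) = 371.7 rad/s.
Step 3 — f₀ = ω₀/(2π) = 59.16 Hz.

f₀ = 59.16 Hz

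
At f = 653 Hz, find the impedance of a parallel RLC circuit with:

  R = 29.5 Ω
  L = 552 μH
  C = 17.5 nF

Step 1 — Angular frequency: ω = 2π·f = 2π·653 = 4103 rad/s.
Step 2 — Component impedances:
  R: Z = R = 29.5 Ω
  L: Z = jωL = j·4103·0.000552 = 0 + j2.265 Ω
  C: Z = 1/(jωC) = -j/(ω·C) = 0 - j1.393e+04 Ω
Step 3 — Parallel combination: 1/Z_total = 1/R + 1/L + 1/C; Z_total = 0.1729 + j2.252 Ω = 2.259∠85.6° Ω.

Z = 0.1729 + j2.252 Ω = 2.259∠85.6° Ω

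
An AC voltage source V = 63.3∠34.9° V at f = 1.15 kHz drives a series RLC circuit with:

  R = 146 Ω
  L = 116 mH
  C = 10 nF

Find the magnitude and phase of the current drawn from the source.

Step 1 — Angular frequency: ω = 2π·f = 2π·1150 = 7226 rad/s.
Step 2 — Component impedances:
  R: Z = R = 146 Ω
  L: Z = jωL = j·7226·0.116 = 0 + j838.2 Ω
  C: Z = 1/(jωC) = -j/(ω·C) = 0 - j1.384e+04 Ω
Step 3 — Series combination: Z_total = R + L + C = 146 - j1.3e+04 Ω = 1.3e+04∠-89.4° Ω.
Step 4 — Source phasor: V = 63.3∠34.9° V = 51.92 + j36.22 V.
Step 5 — Ohm's law: I = V / Z_total = (51.92 + j36.22) / (146 - j1.3e+04) = -0.00274 + j0.004024 A.
Step 6 — Convert to polar: |I| = 0.004868 A, ∠I = 124.3°.

I = 0.004868∠124.3° A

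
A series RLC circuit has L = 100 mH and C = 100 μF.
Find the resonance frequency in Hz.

Step 1 — Resonance condition Im(Z)=0 gives ω₀ = 1/√(LC).
Step 2 — ω₀ = 1/√(0.1·0.0001) = 316.2 rad/s.
Step 3 — f₀ = ω₀/(2π) = 50.33 Hz.

f₀ = 50.33 Hz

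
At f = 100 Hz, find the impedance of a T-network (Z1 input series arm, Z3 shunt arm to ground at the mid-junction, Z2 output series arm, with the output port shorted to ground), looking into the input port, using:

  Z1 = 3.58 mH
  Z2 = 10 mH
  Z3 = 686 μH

Step 1 — Angular frequency: ω = 2π·f = 2π·100 = 628.3 rad/s.
Step 2 — Component impedances:
  Z1: Z = jωL = j·628.3·0.00358 = 0 + j2.249 Ω
  Z2: Z = jωL = j·628.3·0.01 = 0 + j6.283 Ω
  Z3: Z = jωL = j·628.3·0.000686 = 0 + j0.431 Ω
Step 3 — With the output port shorted to ground, the output series arm Z2 runs from the junction to ground; the shunt arm Z3 also runs from the junction to ground. They appear in parallel: Z3 || Z2 = 0 + j0.4034 Ω.
Step 4 — Series with input arm Z1: Z_in = Z1 + (Z3 || Z2) = 0 + j2.653 Ω = 2.653∠90.0° Ω.

Z = 0 + j2.653 Ω = 2.653∠90.0° Ω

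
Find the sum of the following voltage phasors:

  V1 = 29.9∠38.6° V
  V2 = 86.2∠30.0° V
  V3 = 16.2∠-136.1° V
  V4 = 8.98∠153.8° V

Step 1 — Convert each phasor to rectangular form:
  V1 = 29.9·(cos(38.6°) + j·sin(38.6°)) = 23.37 + j18.65 V
  V2 = 86.2·(cos(30.0°) + j·sin(30.0°)) = 74.65 + j43.1 V
  V3 = 16.2·(cos(-136.1°) + j·sin(-136.1°)) = -11.67 - j11.23 V
  V4 = 8.98·(cos(153.8°) + j·sin(153.8°)) = -8.057 + j3.965 V
Step 2 — Sum components: V_total = 78.29 + j54.49 V.
Step 3 — Convert to polar: |V_total| = 95.38 V, ∠V_total = 34.8°.

V_total = 95.38∠34.8° V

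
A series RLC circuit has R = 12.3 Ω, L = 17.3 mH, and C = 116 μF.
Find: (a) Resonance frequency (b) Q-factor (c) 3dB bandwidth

Step 1 — Resonance: ω₀ = 1/√(LC) = 1/√(0.0173·0.000116) = 705.9 rad/s.
Step 2 — f₀ = ω₀/(2π) = 112.3 Hz.
Step 3 — Series Q: Q = ω₀L/R = 705.9·0.0173/12.3 = 0.9929.
Step 4 — Bandwidth: Δω = ω₀/Q = 711 rad/s; BW = Δω/(2π) = 113.2 Hz.

(a) f₀ = 112.3 Hz  (b) Q = 0.9929  (c) BW = 113.2 Hz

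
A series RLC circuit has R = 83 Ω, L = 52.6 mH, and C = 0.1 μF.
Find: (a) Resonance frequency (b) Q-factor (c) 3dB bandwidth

Step 1 — Resonance: ω₀ = 1/√(LC) = 1/√(0.0526·1e-07) = 1.379e+04 rad/s.
Step 2 — f₀ = ω₀/(2π) = 2194 Hz.
Step 3 — Series Q: Q = ω₀L/R = 1.379e+04·0.0526/83 = 8.738.
Step 4 — Bandwidth: Δω = ω₀/Q = 1578 rad/s; BW = Δω/(2π) = 251.1 Hz.

(a) f₀ = 2194 Hz  (b) Q = 8.738  (c) BW = 251.1 Hz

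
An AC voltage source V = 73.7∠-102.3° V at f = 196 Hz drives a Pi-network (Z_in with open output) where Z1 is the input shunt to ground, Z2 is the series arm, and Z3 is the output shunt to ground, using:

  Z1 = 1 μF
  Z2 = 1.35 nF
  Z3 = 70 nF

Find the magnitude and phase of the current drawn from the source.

Step 1 — Angular frequency: ω = 2π·f = 2π·196 = 1232 rad/s.
Step 2 — Component impedances:
  Z1: Z = 1/(jωC) = -j/(ω·C) = 0 - j812 Ω
  Z2: Z = 1/(jωC) = -j/(ω·C) = 0 - j6.015e+05 Ω
  Z3: Z = 1/(jωC) = -j/(ω·C) = 0 - j1.16e+04 Ω
Step 3 — With open output, the series arm Z2 and the output shunt Z3 appear in series to ground: Z2 + Z3 = 0 - j6.131e+05 Ω.
Step 4 — Parallel with input shunt Z1: Z_in = Z1 || (Z2 + Z3) = 0 - j810.9 Ω = 810.9∠-90.0° Ω.
Step 5 — Source phasor: V = 73.7∠-102.3° V = -15.7 - j72.01 V.
Step 6 — Ohm's law: I = V / Z_total = (-15.7 - j72.01) / (0 - j810.9) = 0.0888 - j0.01936 A.
Step 7 — Convert to polar: |I| = 0.09088 A, ∠I = -12.3°.

I = 0.09088∠-12.3° A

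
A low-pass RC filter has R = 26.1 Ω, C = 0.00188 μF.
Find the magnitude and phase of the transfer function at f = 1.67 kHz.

Step 1 — Angular frequency: ω = 2π·1670 = 1.049e+04 rad/s.
Step 2 — Transfer function: H(jω) = 1/(1 + jωRC).
Step 3 — Denominator: 1 + jωRC = 1 + j·1.049e+04·26.1·1.88e-09 = 1 + j0.0005149.
Step 4 — H = 1 - j0.0005149.
Step 5 — Magnitude: |H| = 1 (-0.0 dB); phase: φ = -0.0°.

|H| = 1 (-0.0 dB), φ = -0.0°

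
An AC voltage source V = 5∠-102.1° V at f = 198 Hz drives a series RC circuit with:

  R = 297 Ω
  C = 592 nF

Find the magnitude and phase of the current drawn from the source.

Step 1 — Angular frequency: ω = 2π·f = 2π·198 = 1244 rad/s.
Step 2 — Component impedances:
  R: Z = R = 297 Ω
  C: Z = 1/(jωC) = -j/(ω·C) = 0 - j1358 Ω
Step 3 — Series combination: Z_total = R + C = 297 - j1358 Ω = 1390∠-77.7° Ω.
Step 4 — Source phasor: V = 5∠-102.1° V = -1.048 - j4.889 V.
Step 5 — Ohm's law: I = V / Z_total = (-1.048 - j4.889) / (297 - j1358) = 0.003275 - j0.001488 A.
Step 6 — Convert to polar: |I| = 0.003597 A, ∠I = -24.4°.

I = 0.003597∠-24.4° A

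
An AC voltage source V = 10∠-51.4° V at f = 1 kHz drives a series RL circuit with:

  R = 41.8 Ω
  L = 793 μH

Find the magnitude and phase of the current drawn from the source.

Step 1 — Angular frequency: ω = 2π·f = 2π·1000 = 6283 rad/s.
Step 2 — Component impedances:
  R: Z = R = 41.8 Ω
  L: Z = jωL = j·6283·0.000793 = 0 + j4.983 Ω
Step 3 — Series combination: Z_total = R + L = 41.8 + j4.983 Ω = 42.1∠6.8° Ω.
Step 4 — Source phasor: V = 10∠-51.4° V = 6.239 - j7.815 V.
Step 5 — Ohm's law: I = V / Z_total = (6.239 - j7.815) / (41.8 + j4.983) = 0.1252 - j0.2019 A.
Step 6 — Convert to polar: |I| = 0.2376 A, ∠I = -58.2°.

I = 0.2376∠-58.2° A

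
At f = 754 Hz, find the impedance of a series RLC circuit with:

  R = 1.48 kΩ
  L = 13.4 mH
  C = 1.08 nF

Step 1 — Angular frequency: ω = 2π·f = 2π·754 = 4738 rad/s.
Step 2 — Component impedances:
  R: Z = R = 1480 Ω
  L: Z = jωL = j·4738·0.0134 = 0 + j63.48 Ω
  C: Z = 1/(jωC) = -j/(ω·C) = 0 - j1.954e+05 Ω
Step 3 — Series combination: Z_total = R + L + C = 1480 - j1.954e+05 Ω = 1.954e+05∠-89.6° Ω.

Z = 1480 - j1.954e+05 Ω = 1.954e+05∠-89.6° Ω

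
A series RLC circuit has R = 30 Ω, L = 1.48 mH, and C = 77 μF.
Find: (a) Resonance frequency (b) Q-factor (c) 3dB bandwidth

Step 1 — Resonance condition Im(Z)=0 gives ω₀ = 1/√(LC).
Step 2 — ω₀ = 1/√(0.00148·7.7e-05) = 2962 rad/s.
Step 3 — f₀ = ω₀/(2π) = 471.5 Hz.
Step 4 — Series Q: Q = ω₀L/R = 2962·0.00148/30 = 0.1461.
Step 5 — 3dB bandwidth: Δω = ω₀/Q = 2.027e+04 rad/s; BW = Δω/(2π) = 3226 Hz.

(a) f₀ = 471.5 Hz  (b) Q = 0.1461  (c) BW = 3226 Hz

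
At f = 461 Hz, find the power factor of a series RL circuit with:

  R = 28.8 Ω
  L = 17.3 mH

Step 1 — Angular frequency: ω = 2π·f = 2π·461 = 2897 rad/s.
Step 2 — Component impedances:
  R: Z = R = 28.8 Ω
  L: Z = jωL = j·2897·0.0173 = 0 + j50.11 Ω
Step 3 — Series combination: Z_total = R + L = 28.8 + j50.11 Ω = 57.8∠60.1° Ω.
Step 4 — Power factor: PF = cos(φ) = Re(Z)/|Z| = 28.8/57.8 = 0.4983.
Step 5 — Type: Im(Z) = 50.11 ⇒ lagging (phase φ = 60.1°).

PF = 0.4983 (lagging, φ = 60.1°)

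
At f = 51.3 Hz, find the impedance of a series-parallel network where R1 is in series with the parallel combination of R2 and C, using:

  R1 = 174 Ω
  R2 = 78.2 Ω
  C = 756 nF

Step 1 — Angular frequency: ω = 2π·f = 2π·51.3 = 322.3 rad/s.
Step 2 — Component impedances:
  R1: Z = R = 174 Ω
  R2: Z = R = 78.2 Ω
  C: Z = 1/(jωC) = -j/(ω·C) = 0 - j4104 Ω
Step 3 — Parallel branch: R2 || C = 1/(1/R2 + 1/C) = 78.17 - j1.49 Ω.
Step 4 — Series with R1: Z_total = R1 + (R2 || C) = 252.2 - j1.49 Ω = 252.2∠-0.3° Ω.

Z = 252.2 - j1.49 Ω = 252.2∠-0.3° Ω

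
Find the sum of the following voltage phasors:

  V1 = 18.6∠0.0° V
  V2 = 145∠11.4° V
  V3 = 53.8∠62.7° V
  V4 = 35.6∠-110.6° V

Step 1 — Convert each phasor to rectangular form:
  V1 = 18.6·(cos(0.0°) + j·sin(0.0°)) = 18.6 V
  V2 = 145·(cos(11.4°) + j·sin(11.4°)) = 142.1 + j28.66 V
  V3 = 53.8·(cos(62.7°) + j·sin(62.7°)) = 24.68 + j47.81 V
  V4 = 35.6·(cos(-110.6°) + j·sin(-110.6°)) = -12.53 - j33.32 V
Step 2 — Sum components: V_total = 172.9 + j43.14 V.
Step 3 — Convert to polar: |V_total| = 178.2 V, ∠V_total = 14.0°.

V_total = 178.2∠14.0° V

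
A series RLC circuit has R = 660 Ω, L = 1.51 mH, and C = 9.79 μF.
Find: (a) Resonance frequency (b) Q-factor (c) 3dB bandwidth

Step 1 — Resonance condition Im(Z)=0 gives ω₀ = 1/√(LC).
Step 2 — ω₀ = 1/√(0.00151·9.79e-06) = 8225 rad/s.
Step 3 — f₀ = ω₀/(2π) = 1309 Hz.
Step 4 — Series Q: Q = ω₀L/R = 8225·0.00151/660 = 0.01882.
Step 5 — 3dB bandwidth: Δω = ω₀/Q = 4.371e+05 rad/s; BW = Δω/(2π) = 6.956e+04 Hz.

(a) f₀ = 1309 Hz  (b) Q = 0.01882  (c) BW = 6.956e+04 Hz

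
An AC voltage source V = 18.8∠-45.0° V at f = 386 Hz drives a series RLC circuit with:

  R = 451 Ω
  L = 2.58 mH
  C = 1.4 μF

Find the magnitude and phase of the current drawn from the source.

Step 1 — Angular frequency: ω = 2π·f = 2π·386 = 2425 rad/s.
Step 2 — Component impedances:
  R: Z = R = 451 Ω
  L: Z = jωL = j·2425·0.00258 = 0 + j6.257 Ω
  C: Z = 1/(jωC) = -j/(ω·C) = 0 - j294.5 Ω
Step 3 — Series combination: Z_total = R + L + C = 451 - j288.3 Ω = 535.2∠-32.6° Ω.
Step 4 — Source phasor: V = 18.8∠-45.0° V = 13.29 - j13.29 V.
Step 5 — Ohm's law: I = V / Z_total = (13.29 - j13.29) / (451 - j288.3) = 0.0343 - j0.007552 A.
Step 6 — Convert to polar: |I| = 0.03512 A, ∠I = -12.4°.

I = 0.03512∠-12.4° A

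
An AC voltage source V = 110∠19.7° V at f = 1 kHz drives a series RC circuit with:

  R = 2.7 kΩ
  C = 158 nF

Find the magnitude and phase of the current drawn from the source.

Step 1 — Angular frequency: ω = 2π·f = 2π·1000 = 6283 rad/s.
Step 2 — Component impedances:
  R: Z = R = 2700 Ω
  C: Z = 1/(jωC) = -j/(ω·C) = 0 - j1007 Ω
Step 3 — Series combination: Z_total = R + C = 2700 - j1007 Ω = 2882∠-20.5° Ω.
Step 4 — Source phasor: V = 110∠19.7° V = 103.6 + j37.08 V.
Step 5 — Ohm's law: I = V / Z_total = (103.6 + j37.08) / (2700 - j1007) = 0.02917 + j0.02462 A.
Step 6 — Convert to polar: |I| = 0.03817 A, ∠I = 40.2°.

I = 0.03817∠40.2° A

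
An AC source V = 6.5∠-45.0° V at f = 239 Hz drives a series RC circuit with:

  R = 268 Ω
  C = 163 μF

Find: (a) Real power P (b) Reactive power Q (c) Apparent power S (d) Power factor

Step 1 — Angular frequency: ω = 2π·f = 2π·239 = 1502 rad/s.
Step 2 — Component impedances:
  R: Z = R = 268 Ω
  C: Z = 1/(jωC) = -j/(ω·C) = 0 - j4.085 Ω
Step 3 — Series combination: Z_total = R + C = 268 - j4.085 Ω = 268∠-0.9° Ω.
Step 4 — Source phasor: V = 6.5∠-45.0° V = 4.596 - j4.596 V.
Step 5 — Current: I = V / Z = 0.01741 - j0.01688 A = 0.02425∠-44.1° A.
Step 6 — Complex power: S = V·I* = 0.1576 - j0.002403 VA.
Step 7 — Real power: P = Re(S) = 0.1576 W.
Step 8 — Reactive power: Q = Im(S) = -0.002403 VAR.
Step 9 — Apparent power: |S| = 0.1576 VA.
Step 10 — Power factor: PF = P/|S| = 0.9999 (leading).

(a) P = 0.1576 W  (b) Q = -0.002403 VAR  (c) S = 0.1576 VA  (d) PF = 0.9999 (leading)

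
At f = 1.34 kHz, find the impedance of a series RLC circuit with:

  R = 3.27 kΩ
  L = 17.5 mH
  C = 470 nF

Step 1 — Angular frequency: ω = 2π·f = 2π·1340 = 8419 rad/s.
Step 2 — Component impedances:
  R: Z = R = 3270 Ω
  L: Z = jωL = j·8419·0.0175 = 0 + j147.3 Ω
  C: Z = 1/(jωC) = -j/(ω·C) = 0 - j252.7 Ω
Step 3 — Series combination: Z_total = R + L + C = 3270 - j105.4 Ω = 3272∠-1.8° Ω.

Z = 3270 - j105.4 Ω = 3272∠-1.8° Ω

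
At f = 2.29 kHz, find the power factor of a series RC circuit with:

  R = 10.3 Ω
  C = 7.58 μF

Step 1 — Angular frequency: ω = 2π·f = 2π·2290 = 1.439e+04 rad/s.
Step 2 — Component impedances:
  R: Z = R = 10.3 Ω
  C: Z = 1/(jωC) = -j/(ω·C) = 0 - j9.169 Ω
Step 3 — Series combination: Z_total = R + C = 10.3 - j9.169 Ω = 13.79∠-41.7° Ω.
Step 4 — Power factor: PF = cos(φ) = Re(Z)/|Z| = 10.3/13.79 = 0.7469.
Step 5 — Type: Im(Z) = -9.169 ⇒ leading (phase φ = -41.7°).

PF = 0.7469 (leading, φ = -41.7°)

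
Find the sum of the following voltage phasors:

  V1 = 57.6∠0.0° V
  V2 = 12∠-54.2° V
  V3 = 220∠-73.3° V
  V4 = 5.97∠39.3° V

Step 1 — Convert each phasor to rectangular form:
  V1 = 57.6·(cos(0.0°) + j·sin(0.0°)) = 57.6 V
  V2 = 12·(cos(-54.2°) + j·sin(-54.2°)) = 7.019 - j9.733 V
  V3 = 220·(cos(-73.3°) + j·sin(-73.3°)) = 63.22 - j210.7 V
  V4 = 5.97·(cos(39.3°) + j·sin(39.3°)) = 4.62 + j3.781 V
Step 2 — Sum components: V_total = 132.5 - j216.7 V.
Step 3 — Convert to polar: |V_total| = 254 V, ∠V_total = -58.6°.

V_total = 254∠-58.6° V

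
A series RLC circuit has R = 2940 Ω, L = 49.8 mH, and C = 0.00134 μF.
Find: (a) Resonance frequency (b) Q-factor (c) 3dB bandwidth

Step 1 — Resonance: ω₀ = 1/√(LC) = 1/√(0.0498·1.34e-09) = 1.224e+05 rad/s.
Step 2 — f₀ = ω₀/(2π) = 1.948e+04 Hz.
Step 3 — Series Q: Q = ω₀L/R = 1.224e+05·0.0498/2940 = 2.074.
Step 4 — Bandwidth: Δω = ω₀/Q = 5.904e+04 rad/s; BW = Δω/(2π) = 9396 Hz.

(a) f₀ = 1.948e+04 Hz  (b) Q = 2.074  (c) BW = 9396 Hz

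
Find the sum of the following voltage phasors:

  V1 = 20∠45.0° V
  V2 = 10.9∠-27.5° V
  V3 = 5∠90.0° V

Step 1 — Convert each phasor to rectangular form:
  V1 = 20·(cos(45.0°) + j·sin(45.0°)) = 14.14 + j14.14 V
  V2 = 10.9·(cos(-27.5°) + j·sin(-27.5°)) = 9.668 - j5.033 V
  V3 = 5·(cos(90.0°) + j·sin(90.0°)) = 0 + j5 V
Step 2 — Sum components: V_total = 23.81 + j14.11 V.
Step 3 — Convert to polar: |V_total| = 27.68 V, ∠V_total = 30.6°.

V_total = 27.68∠30.6° V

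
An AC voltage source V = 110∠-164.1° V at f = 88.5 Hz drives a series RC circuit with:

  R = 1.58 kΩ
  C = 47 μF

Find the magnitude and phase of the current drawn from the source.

Step 1 — Angular frequency: ω = 2π·f = 2π·88.5 = 556.1 rad/s.
Step 2 — Component impedances:
  R: Z = R = 1580 Ω
  C: Z = 1/(jωC) = -j/(ω·C) = 0 - j38.26 Ω
Step 3 — Series combination: Z_total = R + C = 1580 - j38.26 Ω = 1580∠-1.4° Ω.
Step 4 — Source phasor: V = 110∠-164.1° V = -105.8 - j30.14 V.
Step 5 — Ohm's law: I = V / Z_total = (-105.8 - j30.14) / (1580 - j38.26) = -0.06646 - j0.02068 A.
Step 6 — Convert to polar: |I| = 0.0696 A, ∠I = -162.7°.

I = 0.0696∠-162.7° A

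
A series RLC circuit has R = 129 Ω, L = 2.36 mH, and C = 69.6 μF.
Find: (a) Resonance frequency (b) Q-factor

Step 1 — Resonance condition Im(Z)=0 gives ω₀ = 1/√(LC).
Step 2 — ω₀ = 1/√(0.00236·6.96e-05) = 2467 rad/s.
Step 3 — f₀ = ω₀/(2π) = 392.7 Hz.
Step 4 — Series Q: Q = ω₀L/R = 2467·0.00236/129 = 0.04514.

(a) f₀ = 392.7 Hz  (b) Q = 0.04514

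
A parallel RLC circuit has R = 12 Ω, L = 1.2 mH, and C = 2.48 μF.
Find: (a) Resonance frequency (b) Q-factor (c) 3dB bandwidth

Step 1 — Resonance: ω₀ = 1/√(LC) = 1/√(0.0012·2.48e-06) = 1.833e+04 rad/s.
Step 2 — f₀ = ω₀/(2π) = 2917 Hz.
Step 3 — Parallel Q: Q = R/(ω₀L) = 12/(1.833e+04·0.0012) = 0.5455.
Step 4 — Bandwidth: Δω = ω₀/Q = 3.36e+04 rad/s; BW = Δω/(2π) = 5348 Hz.

(a) f₀ = 2917 Hz  (b) Q = 0.5455  (c) BW = 5348 Hz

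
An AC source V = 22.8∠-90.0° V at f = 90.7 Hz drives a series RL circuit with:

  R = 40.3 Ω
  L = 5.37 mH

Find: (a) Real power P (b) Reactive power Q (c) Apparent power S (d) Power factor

Step 1 — Angular frequency: ω = 2π·f = 2π·90.7 = 569.9 rad/s.
Step 2 — Component impedances:
  R: Z = R = 40.3 Ω
  L: Z = jωL = j·569.9·0.00537 = 0 + j3.06 Ω
Step 3 — Series combination: Z_total = R + L = 40.3 + j3.06 Ω = 40.42∠4.3° Ω.
Step 4 — Source phasor: V = 22.8∠-90.0° V = 0 - j22.8 V.
Step 5 — Current: I = V / Z = -0.04272 - j0.5625 A = 0.5641∠-94.3° A.
Step 6 — Complex power: S = V·I* = 12.83 + j0.9739 VA.
Step 7 — Real power: P = Re(S) = 12.83 W.
Step 8 — Reactive power: Q = Im(S) = 0.9739 VAR.
Step 9 — Apparent power: |S| = 12.86 VA.
Step 10 — Power factor: PF = P/|S| = 0.9971 (lagging).

(a) P = 12.83 W  (b) Q = 0.9739 VAR  (c) S = 12.86 VA  (d) PF = 0.9971 (lagging)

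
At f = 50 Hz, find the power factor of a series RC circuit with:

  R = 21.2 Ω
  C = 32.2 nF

Step 1 — Angular frequency: ω = 2π·f = 2π·50 = 314.2 rad/s.
Step 2 — Component impedances:
  R: Z = R = 21.2 Ω
  C: Z = 1/(jωC) = -j/(ω·C) = 0 - j9.885e+04 Ω
Step 3 — Series combination: Z_total = R + C = 21.2 - j9.885e+04 Ω = 9.885e+04∠-90.0° Ω.
Step 4 — Power factor: PF = cos(φ) = Re(Z)/|Z| = 21.2/9.885e+04 = 0.0002145.
Step 5 — Type: Im(Z) = -9.885e+04 ⇒ leading (phase φ = -90.0°).

PF = 0.0002145 (leading, φ = -90.0°)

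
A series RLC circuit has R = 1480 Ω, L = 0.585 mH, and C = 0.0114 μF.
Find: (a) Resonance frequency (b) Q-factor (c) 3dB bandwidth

Step 1 — Resonance: ω₀ = 1/√(LC) = 1/√(0.000585·1.14e-08) = 3.872e+05 rad/s.
Step 2 — f₀ = ω₀/(2π) = 6.163e+04 Hz.
Step 3 — Series Q: Q = ω₀L/R = 3.872e+05·0.000585/1480 = 0.1531.
Step 4 — Bandwidth: Δω = ω₀/Q = 2.53e+06 rad/s; BW = Δω/(2π) = 4.026e+05 Hz.

(a) f₀ = 6.163e+04 Hz  (b) Q = 0.1531  (c) BW = 4.026e+05 Hz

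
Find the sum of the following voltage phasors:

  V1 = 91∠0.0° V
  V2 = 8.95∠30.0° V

Step 1 — Convert each phasor to rectangular form:
  V1 = 91·(cos(0.0°) + j·sin(0.0°)) = 91 V
  V2 = 8.95·(cos(30.0°) + j·sin(30.0°)) = 7.751 + j4.475 V
Step 2 — Sum components: V_total = 98.75 + j4.475 V.
Step 3 — Convert to polar: |V_total| = 98.85 V, ∠V_total = 2.6°.

V_total = 98.85∠2.6° V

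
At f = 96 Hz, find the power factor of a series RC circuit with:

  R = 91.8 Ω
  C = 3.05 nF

Step 1 — Angular frequency: ω = 2π·f = 2π·96 = 603.2 rad/s.
Step 2 — Component impedances:
  R: Z = R = 91.8 Ω
  C: Z = 1/(jωC) = -j/(ω·C) = 0 - j5.436e+05 Ω
Step 3 — Series combination: Z_total = R + C = 91.8 - j5.436e+05 Ω = 5.436e+05∠-90.0° Ω.
Step 4 — Power factor: PF = cos(φ) = Re(Z)/|Z| = 91.8/5.436e+05 = 0.0001689.
Step 5 — Type: Im(Z) = -5.436e+05 ⇒ leading (phase φ = -90.0°).

PF = 0.0001689 (leading, φ = -90.0°)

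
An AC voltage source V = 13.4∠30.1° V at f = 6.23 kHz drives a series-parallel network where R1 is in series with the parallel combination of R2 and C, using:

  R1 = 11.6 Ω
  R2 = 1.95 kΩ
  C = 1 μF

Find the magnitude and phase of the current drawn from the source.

Step 1 — Angular frequency: ω = 2π·f = 2π·6230 = 3.914e+04 rad/s.
Step 2 — Component impedances:
  R1: Z = R = 11.6 Ω
  R2: Z = R = 1950 Ω
  C: Z = 1/(jωC) = -j/(ω·C) = 0 - j25.55 Ω
Step 3 — Parallel branch: R2 || C = 1/(1/R2 + 1/C) = 0.3346 - j25.54 Ω.
Step 4 — Series with R1: Z_total = R1 + (R2 || C) = 11.93 - j25.54 Ω = 28.19∠-65.0° Ω.
Step 5 — Source phasor: V = 13.4∠30.1° V = 11.59 + j6.72 V.
Step 6 — Ohm's law: I = V / Z_total = (11.59 + j6.72) / (11.93 - j25.54) = -0.04188 + j0.4734 A.
Step 7 — Convert to polar: |I| = 0.4753 A, ∠I = 95.1°.

I = 0.4753∠95.1° A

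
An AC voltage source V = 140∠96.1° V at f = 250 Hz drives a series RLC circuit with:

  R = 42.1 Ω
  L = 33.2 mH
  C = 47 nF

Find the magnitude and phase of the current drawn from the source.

Step 1 — Angular frequency: ω = 2π·f = 2π·250 = 1571 rad/s.
Step 2 — Component impedances:
  R: Z = R = 42.1 Ω
  L: Z = jωL = j·1571·0.0332 = 0 + j52.15 Ω
  C: Z = 1/(jωC) = -j/(ω·C) = 0 - j1.355e+04 Ω
Step 3 — Series combination: Z_total = R + L + C = 42.1 - j1.349e+04 Ω = 1.349e+04∠-89.8° Ω.
Step 4 — Source phasor: V = 140∠96.1° V = -14.88 + j139.2 V.
Step 5 — Ohm's law: I = V / Z_total = (-14.88 + j139.2) / (42.1 - j1.349e+04) = -0.01032 - j0.00107 A.
Step 6 — Convert to polar: |I| = 0.01038 A, ∠I = -174.1°.

I = 0.01038∠-174.1° A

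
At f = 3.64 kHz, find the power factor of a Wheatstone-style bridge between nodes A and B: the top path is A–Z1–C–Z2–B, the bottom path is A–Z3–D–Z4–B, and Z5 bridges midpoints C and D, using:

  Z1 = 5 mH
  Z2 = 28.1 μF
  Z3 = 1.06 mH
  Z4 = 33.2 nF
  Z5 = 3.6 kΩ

Step 1 — Angular frequency: ω = 2π·f = 2π·3640 = 2.287e+04 rad/s.
Step 2 — Component impedances:
  Z1: Z = jωL = j·2.287e+04·0.005 = 0 + j114.4 Ω
  Z2: Z = 1/(jωC) = -j/(ω·C) = 0 - j1.556 Ω
  Z3: Z = jωL = j·2.287e+04·0.00106 = 0 + j24.24 Ω
  Z4: Z = 1/(jωC) = -j/(ω·C) = 0 - j1317 Ω
  Z5: Z = R = 3600 Ω
Step 3 — Bridge requires nodal analysis (the Z5 bridge couples midpoints C and D, so the two paths cannot be reduced to a simple series/parallel combination). Setting node B to ground and injecting 1 A at node A, the 3-node admittance system at A, C, D solves to V_A = Z_AB = 4.515 + j123.4 Ω = 123.5∠87.9° Ω.
Step 4 — Power factor: PF = cos(φ) = Re(Z)/|Z| = 4.515/123.5 = 0.03656.
Step 5 — Type: Im(Z) = 123.4 ⇒ lagging (phase φ = 87.9°).

PF = 0.03656 (lagging, φ = 87.9°)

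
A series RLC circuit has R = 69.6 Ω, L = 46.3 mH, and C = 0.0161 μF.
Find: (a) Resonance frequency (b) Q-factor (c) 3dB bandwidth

Step 1 — Resonance: ω₀ = 1/√(LC) = 1/√(0.0463·1.61e-08) = 3.663e+04 rad/s.
Step 2 — f₀ = ω₀/(2π) = 5829 Hz.
Step 3 — Series Q: Q = ω₀L/R = 3.663e+04·0.0463/69.6 = 24.37.
Step 4 — Bandwidth: Δω = ω₀/Q = 1503 rad/s; BW = Δω/(2π) = 239.2 Hz.

(a) f₀ = 5829 Hz  (b) Q = 24.37  (c) BW = 239.2 Hz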